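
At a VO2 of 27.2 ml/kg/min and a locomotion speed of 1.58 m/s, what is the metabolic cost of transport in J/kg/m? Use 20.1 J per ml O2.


Power per kg = VO2 * 20.1 / 60
Power per kg = 27.2 * 20.1 / 60 = 9.1120 W/kg
Cost = power_per_kg / speed
Cost = 9.1120 / 1.58
Cost = 5.7671


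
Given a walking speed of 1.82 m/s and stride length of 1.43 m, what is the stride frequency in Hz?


f = v / stride_length
f = 1.82 / 1.43
f = 1.2727


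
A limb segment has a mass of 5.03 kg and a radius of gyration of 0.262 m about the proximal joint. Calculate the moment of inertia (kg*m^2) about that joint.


I = m * k^2
I = 5.03 * 0.262^2
k^2 = 0.0686
I = 0.3453


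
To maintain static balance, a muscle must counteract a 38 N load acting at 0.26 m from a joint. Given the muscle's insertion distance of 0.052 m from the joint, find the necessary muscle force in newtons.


F_muscle = W * d_load / d_muscle
F_muscle = 38 * 0.26 / 0.052
Numerator = 9.8800
F_muscle = 190.0000


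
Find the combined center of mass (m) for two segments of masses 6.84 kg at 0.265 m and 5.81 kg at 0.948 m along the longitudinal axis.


COM = (m1*x1 + m2*x2) / (m1 + m2)
COM = (6.84*0.265 + 5.81*0.948) / (6.84 + 5.81)
Numerator = 7.3205
Denominator = 12.6500
COM = 0.5787


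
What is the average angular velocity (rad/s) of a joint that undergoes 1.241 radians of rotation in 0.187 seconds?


omega = delta_theta / delta_t
omega = 1.241 / 0.187
omega = 6.6364


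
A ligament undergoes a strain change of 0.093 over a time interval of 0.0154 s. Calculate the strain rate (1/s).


strain_rate = delta_strain / delta_t
strain_rate = 0.093 / 0.0154
strain_rate = 6.0390


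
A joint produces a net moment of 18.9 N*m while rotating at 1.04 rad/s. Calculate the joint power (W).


P = M * omega
P = 18.9 * 1.04
P = 19.6560


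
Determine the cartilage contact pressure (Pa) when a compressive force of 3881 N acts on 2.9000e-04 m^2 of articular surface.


P = F / A
P = 3881 / 2.9000e-04
P = 1.3383e+07


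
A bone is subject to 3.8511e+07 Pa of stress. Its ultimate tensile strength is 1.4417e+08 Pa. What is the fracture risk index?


FRI = applied / ultimate
FRI = 3.8511e+07 / 1.4417e+08
FRI = 0.2671


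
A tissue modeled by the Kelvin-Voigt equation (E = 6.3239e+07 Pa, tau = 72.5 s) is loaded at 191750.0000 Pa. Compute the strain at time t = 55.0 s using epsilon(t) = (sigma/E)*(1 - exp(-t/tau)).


epsilon(t) = (sigma/E) * (1 - exp(-t/tau))
sigma/E = 191750.0000 / 6.3239e+07 = 0.0030
exp(-t/tau) = exp(-55.0 / 72.5) = 0.4683
epsilon = 0.0030 * (1 - 0.4683)
epsilon = 0.0016


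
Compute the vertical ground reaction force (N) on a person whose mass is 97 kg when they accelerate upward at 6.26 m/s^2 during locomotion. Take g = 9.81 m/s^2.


GRF = m * (g + a)
GRF = 97 * (9.81 + 6.26)
GRF = 97 * 16.0700
GRF = 1558.7900


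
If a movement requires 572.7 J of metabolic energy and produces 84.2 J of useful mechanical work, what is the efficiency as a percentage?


eta = (W_mech / E_meta) * 100
eta = (84.2 / 572.7) * 100
ratio = 0.1470
eta = 14.7023


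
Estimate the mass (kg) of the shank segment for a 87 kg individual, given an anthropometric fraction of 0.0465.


m_segment = body_mass * fraction
m_segment = 87 * 0.0465
m_segment = 4.0455


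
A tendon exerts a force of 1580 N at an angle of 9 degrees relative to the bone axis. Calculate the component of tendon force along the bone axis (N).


F_eff = F_tendon * cos(theta)
theta = 9 deg = 0.1571 rad
cos(theta) = 0.9877
F_eff = 1580 * 0.9877
F_eff = 1560.5476


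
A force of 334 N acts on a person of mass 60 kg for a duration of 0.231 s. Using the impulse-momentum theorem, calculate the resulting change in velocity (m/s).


J = F * dt = 334 * 0.231 = 77.1540 N*s
delta_v = J / m
delta_v = 77.1540 / 60
delta_v = 1.2859


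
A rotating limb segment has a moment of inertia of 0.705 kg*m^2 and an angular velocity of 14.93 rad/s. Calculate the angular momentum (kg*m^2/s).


L = I * omega
L = 0.705 * 14.93
L = 10.5256


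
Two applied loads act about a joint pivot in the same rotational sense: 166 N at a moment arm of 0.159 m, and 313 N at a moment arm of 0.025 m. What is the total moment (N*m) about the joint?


M = F1 * d1 + F2 * d2
M = 166 * 0.159 + 313 * 0.025
M = 26.3940 + 7.8250
M = 34.2190


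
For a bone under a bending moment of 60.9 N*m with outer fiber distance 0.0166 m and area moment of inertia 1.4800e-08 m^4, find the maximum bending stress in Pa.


sigma = M * c / I
sigma = 60.9 * 0.0166 / 1.4800e-08
M * c = 1.0109
sigma = 6.8307e+07


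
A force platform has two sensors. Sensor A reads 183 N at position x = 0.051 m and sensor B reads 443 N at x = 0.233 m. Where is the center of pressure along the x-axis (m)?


COP_x = (F1*x1 + F2*x2) / (F1 + F2)
COP_x = (183*0.051 + 443*0.233) / (183 + 443)
Numerator = 112.5520
Denominator = 626
COP_x = 0.1798


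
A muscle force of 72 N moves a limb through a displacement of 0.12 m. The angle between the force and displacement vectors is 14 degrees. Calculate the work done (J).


W = F * d * cos(theta)
theta = 14 deg = 0.2443 rad
cos(theta) = 0.9703
W = 72 * 0.12 * 0.9703
W = 8.3834


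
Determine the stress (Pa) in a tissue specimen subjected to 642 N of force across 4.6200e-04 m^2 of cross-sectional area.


stress = F / A
stress = 642 / 4.6200e-04
stress = 1.3896e+06


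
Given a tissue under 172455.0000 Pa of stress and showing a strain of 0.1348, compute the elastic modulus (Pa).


E = stress / strain
E = 172455.0000 / 0.1348
E = 1.2793e+06


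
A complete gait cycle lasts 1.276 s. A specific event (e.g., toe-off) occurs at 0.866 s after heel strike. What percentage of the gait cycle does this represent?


pct = (event_time / cycle_time) * 100
pct = (0.866 / 1.276) * 100
ratio = 0.6787
pct = 67.8683


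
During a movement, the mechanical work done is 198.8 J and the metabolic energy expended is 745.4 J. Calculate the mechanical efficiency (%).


eta = (W_mech / E_meta) * 100
eta = (198.8 / 745.4) * 100
ratio = 0.2667
eta = 26.6702


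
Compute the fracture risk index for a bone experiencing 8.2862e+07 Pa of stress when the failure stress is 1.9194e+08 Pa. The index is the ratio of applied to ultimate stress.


FRI = applied / ultimate
FRI = 8.2862e+07 / 1.9194e+08
FRI = 0.4317


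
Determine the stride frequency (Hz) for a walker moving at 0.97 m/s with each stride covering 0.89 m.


f = v / stride_length
f = 0.97 / 0.89
f = 1.0899


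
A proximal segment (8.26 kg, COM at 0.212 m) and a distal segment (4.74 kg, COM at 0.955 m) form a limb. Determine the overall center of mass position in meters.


COM = (m1*x1 + m2*x2) / (m1 + m2)
COM = (8.26*0.212 + 4.74*0.955) / (8.26 + 4.74)
Numerator = 6.2778
Denominator = 13.0000
COM = 0.4829


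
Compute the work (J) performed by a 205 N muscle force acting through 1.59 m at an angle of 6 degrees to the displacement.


W = F * d * cos(theta)
theta = 6 deg = 0.1047 rad
cos(theta) = 0.9945
W = 205 * 1.59 * 0.9945
W = 324.1644


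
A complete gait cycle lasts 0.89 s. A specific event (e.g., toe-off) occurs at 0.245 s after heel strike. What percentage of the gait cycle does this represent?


pct = (event_time / cycle_time) * 100
pct = (0.245 / 0.89) * 100
ratio = 0.2753
pct = 27.5281


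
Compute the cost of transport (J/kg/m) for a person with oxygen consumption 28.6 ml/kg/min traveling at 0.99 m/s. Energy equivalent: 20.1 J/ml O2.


Power per kg = VO2 * 20.1 / 60
Power per kg = 28.6 * 20.1 / 60 = 9.5810 W/kg
Cost = power_per_kg / speed
Cost = 9.5810 / 0.99
Cost = 9.6778


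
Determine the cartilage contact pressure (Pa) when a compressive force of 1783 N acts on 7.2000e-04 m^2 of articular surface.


P = F / A
P = 1783 / 7.2000e-04
P = 2.4764e+06


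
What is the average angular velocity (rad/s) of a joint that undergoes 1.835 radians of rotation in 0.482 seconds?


omega = delta_theta / delta_t
omega = 1.835 / 0.482
omega = 3.8071


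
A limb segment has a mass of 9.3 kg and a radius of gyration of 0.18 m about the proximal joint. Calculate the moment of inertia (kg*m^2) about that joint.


I = m * k^2
I = 9.3 * 0.18^2
k^2 = 0.0324
I = 0.3013


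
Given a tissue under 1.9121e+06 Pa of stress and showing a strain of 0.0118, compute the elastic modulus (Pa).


E = stress / strain
E = 1.9121e+06 / 0.0118
E = 1.6204e+08


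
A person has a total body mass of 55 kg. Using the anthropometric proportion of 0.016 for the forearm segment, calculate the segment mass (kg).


m_segment = body_mass * fraction
m_segment = 55 * 0.016
m_segment = 0.8800


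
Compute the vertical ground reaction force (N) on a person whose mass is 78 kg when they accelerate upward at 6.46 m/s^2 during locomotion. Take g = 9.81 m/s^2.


GRF = m * (g + a)
GRF = 78 * (9.81 + 6.46)
GRF = 78 * 16.2700
GRF = 1269.0600


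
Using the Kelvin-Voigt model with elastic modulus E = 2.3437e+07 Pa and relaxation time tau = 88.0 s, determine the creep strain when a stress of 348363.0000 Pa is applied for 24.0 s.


epsilon(t) = (sigma/E) * (1 - exp(-t/tau))
sigma/E = 348363.0000 / 2.3437e+07 = 0.0149
exp(-t/tau) = exp(-24.0 / 88.0) = 0.7613
epsilon = 0.0149 * (1 - 0.7613)
epsilon = 0.0035


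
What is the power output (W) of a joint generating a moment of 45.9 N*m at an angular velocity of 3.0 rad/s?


P = M * omega
P = 45.9 * 3.0
P = 137.7000


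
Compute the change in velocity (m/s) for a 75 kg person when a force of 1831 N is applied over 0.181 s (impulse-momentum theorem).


J = F * dt = 1831 * 0.181 = 331.4110 N*s
delta_v = J / m
delta_v = 331.4110 / 75
delta_v = 4.4188


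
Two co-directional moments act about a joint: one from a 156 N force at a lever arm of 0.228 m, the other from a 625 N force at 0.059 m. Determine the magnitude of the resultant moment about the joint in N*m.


M = F1 * d1 + F2 * d2
M = 156 * 0.228 + 625 * 0.059
M = 35.5680 + 36.8750
M = 72.4430


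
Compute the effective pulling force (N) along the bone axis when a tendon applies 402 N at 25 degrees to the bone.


F_eff = F_tendon * cos(theta)
theta = 25 deg = 0.4363 rad
cos(theta) = 0.9063
F_eff = 402 * 0.9063
F_eff = 364.3357


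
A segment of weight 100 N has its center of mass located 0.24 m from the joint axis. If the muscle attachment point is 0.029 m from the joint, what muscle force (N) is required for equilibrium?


F_muscle = W * d_load / d_muscle
F_muscle = 100 * 0.24 / 0.029
Numerator = 24.0000
F_muscle = 827.5862


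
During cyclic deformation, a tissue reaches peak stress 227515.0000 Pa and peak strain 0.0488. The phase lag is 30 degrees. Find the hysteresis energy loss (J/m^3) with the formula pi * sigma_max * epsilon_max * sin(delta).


E_loss = pi * sigma_max * epsilon_max * sin(delta)
delta = 30 deg = 0.5236 rad
sin(delta) = 0.5000
E_loss = pi * 227515.0000 * 0.0488 * 0.5000
E_loss = 17440.1306


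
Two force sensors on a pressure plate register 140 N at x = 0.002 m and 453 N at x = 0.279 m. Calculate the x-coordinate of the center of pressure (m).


COP_x = (F1*x1 + F2*x2) / (F1 + F2)
COP_x = (140*0.002 + 453*0.279) / (140 + 453)
Numerator = 126.6670
Denominator = 593
COP_x = 0.2136


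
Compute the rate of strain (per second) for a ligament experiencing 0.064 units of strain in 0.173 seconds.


strain_rate = delta_strain / delta_t
strain_rate = 0.064 / 0.173
strain_rate = 0.3699


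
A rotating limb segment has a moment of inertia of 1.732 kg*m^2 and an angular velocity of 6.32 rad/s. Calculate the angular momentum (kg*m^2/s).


L = I * omega
L = 1.732 * 6.32
L = 10.9462


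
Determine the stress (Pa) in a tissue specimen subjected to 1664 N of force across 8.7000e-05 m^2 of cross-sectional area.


stress = F / A
stress = 1664 / 8.7000e-05
stress = 1.9126e+07


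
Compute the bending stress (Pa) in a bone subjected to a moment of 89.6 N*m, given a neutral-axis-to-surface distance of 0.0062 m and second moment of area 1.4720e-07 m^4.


sigma = M * c / I
sigma = 89.6 * 0.0062 / 1.4720e-07
M * c = 0.5555
sigma = 3.7739e+06


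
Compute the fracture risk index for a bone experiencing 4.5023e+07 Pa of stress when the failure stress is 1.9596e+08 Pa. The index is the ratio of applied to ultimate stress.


FRI = applied / ultimate
FRI = 4.5023e+07 / 1.9596e+08
FRI = 0.2298


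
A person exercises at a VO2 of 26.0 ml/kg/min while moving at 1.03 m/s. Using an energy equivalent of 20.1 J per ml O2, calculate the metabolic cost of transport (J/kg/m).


Power per kg = VO2 * 20.1 / 60
Power per kg = 26.0 * 20.1 / 60 = 8.7100 W/kg
Cost = power_per_kg / speed
Cost = 8.7100 / 1.03
Cost = 8.4563


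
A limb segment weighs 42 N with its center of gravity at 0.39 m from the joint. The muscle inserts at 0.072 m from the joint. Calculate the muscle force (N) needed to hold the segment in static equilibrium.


F_muscle = W * d_load / d_muscle
F_muscle = 42 * 0.39 / 0.072
Numerator = 16.3800
F_muscle = 227.5000


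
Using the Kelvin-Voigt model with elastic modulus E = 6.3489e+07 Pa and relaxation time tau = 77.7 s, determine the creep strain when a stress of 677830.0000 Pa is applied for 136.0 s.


epsilon(t) = (sigma/E) * (1 - exp(-t/tau))
sigma/E = 677830.0000 / 6.3489e+07 = 0.0107
exp(-t/tau) = exp(-136.0 / 77.7) = 0.1737
epsilon = 0.0107 * (1 - 0.1737)
epsilon = 0.0088


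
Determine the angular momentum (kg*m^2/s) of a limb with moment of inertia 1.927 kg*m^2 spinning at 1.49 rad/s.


L = I * omega
L = 1.927 * 1.49
L = 2.8712


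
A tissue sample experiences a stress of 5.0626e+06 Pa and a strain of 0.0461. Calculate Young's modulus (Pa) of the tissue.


E = stress / strain
E = 5.0626e+06 / 0.0461
E = 1.0982e+08


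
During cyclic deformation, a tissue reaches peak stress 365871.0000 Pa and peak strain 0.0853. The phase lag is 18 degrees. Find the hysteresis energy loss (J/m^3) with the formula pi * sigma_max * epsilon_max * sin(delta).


E_loss = pi * sigma_max * epsilon_max * sin(delta)
delta = 18 deg = 0.3142 rad
sin(delta) = 0.3090
E_loss = pi * 365871.0000 * 0.0853 * 0.3090
E_loss = 30297.6717


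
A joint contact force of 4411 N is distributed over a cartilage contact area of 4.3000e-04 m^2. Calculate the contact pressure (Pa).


P = F / A
P = 4411 / 4.3000e-04
P = 1.0258e+07


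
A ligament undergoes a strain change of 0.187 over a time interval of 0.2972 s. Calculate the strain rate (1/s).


strain_rate = delta_strain / delta_t
strain_rate = 0.187 / 0.2972
strain_rate = 0.6292


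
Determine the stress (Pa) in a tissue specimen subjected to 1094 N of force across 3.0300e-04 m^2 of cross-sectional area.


stress = F / A
stress = 1094 / 3.0300e-04
stress = 3.6106e+06


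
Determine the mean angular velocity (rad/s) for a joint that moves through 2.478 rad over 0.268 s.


omega = delta_theta / delta_t
omega = 2.478 / 0.268
omega = 9.2463


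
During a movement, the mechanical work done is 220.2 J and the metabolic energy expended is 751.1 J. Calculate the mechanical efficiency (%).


eta = (W_mech / E_meta) * 100
eta = (220.2 / 751.1) * 100
ratio = 0.2932
eta = 29.3170


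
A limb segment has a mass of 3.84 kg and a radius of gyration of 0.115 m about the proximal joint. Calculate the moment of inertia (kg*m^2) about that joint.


I = m * k^2
I = 3.84 * 0.115^2
k^2 = 0.0132
I = 0.0508


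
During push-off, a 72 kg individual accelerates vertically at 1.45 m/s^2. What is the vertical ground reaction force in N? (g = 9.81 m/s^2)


GRF = m * (g + a)
GRF = 72 * (9.81 + 1.45)
GRF = 72 * 11.2600
GRF = 810.7200


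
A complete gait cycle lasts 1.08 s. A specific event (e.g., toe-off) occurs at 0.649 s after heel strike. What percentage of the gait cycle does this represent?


pct = (event_time / cycle_time) * 100
pct = (0.649 / 1.08) * 100
ratio = 0.6009
pct = 60.0926


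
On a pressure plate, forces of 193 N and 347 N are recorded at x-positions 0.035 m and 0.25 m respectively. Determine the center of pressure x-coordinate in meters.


COP_x = (F1*x1 + F2*x2) / (F1 + F2)
COP_x = (193*0.035 + 347*0.25) / (193 + 347)
Numerator = 93.5050
Denominator = 540
COP_x = 0.1732


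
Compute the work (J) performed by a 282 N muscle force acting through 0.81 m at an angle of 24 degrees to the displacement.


W = F * d * cos(theta)
theta = 24 deg = 0.4189 rad
cos(theta) = 0.9135
W = 282 * 0.81 * 0.9135
W = 208.6721


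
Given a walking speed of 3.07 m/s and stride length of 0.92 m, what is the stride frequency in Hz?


f = v / stride_length
f = 3.07 / 0.92
f = 3.3370


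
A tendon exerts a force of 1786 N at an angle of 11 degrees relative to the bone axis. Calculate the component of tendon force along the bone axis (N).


F_eff = F_tendon * cos(theta)
theta = 11 deg = 0.1920 rad
cos(theta) = 0.9816
F_eff = 1786 * 0.9816
F_eff = 1753.1861


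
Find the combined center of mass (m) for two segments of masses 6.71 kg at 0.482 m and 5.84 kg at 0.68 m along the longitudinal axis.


COM = (m1*x1 + m2*x2) / (m1 + m2)
COM = (6.71*0.482 + 5.84*0.68) / (6.71 + 5.84)
Numerator = 7.2054
Denominator = 12.5500
COM = 0.5741


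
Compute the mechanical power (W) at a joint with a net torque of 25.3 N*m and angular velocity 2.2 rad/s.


P = M * omega
P = 25.3 * 2.2
P = 55.6600


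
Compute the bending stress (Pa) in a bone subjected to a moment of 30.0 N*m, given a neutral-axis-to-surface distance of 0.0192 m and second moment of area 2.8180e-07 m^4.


sigma = M * c / I
sigma = 30.0 * 0.0192 / 2.8180e-07
M * c = 0.5760
sigma = 2.0440e+06


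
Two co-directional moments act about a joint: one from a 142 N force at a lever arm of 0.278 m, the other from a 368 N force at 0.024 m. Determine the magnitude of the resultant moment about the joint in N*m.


M = F1 * d1 + F2 * d2
M = 142 * 0.278 + 368 * 0.024
M = 39.4760 + 8.8320
M = 48.3080


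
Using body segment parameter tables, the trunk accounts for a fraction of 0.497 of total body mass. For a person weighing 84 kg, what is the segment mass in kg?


m_segment = body_mass * fraction
m_segment = 84 * 0.497
m_segment = 41.7480


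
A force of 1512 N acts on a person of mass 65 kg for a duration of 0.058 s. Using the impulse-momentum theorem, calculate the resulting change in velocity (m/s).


J = F * dt = 1512 * 0.058 = 87.6960 N*s
delta_v = J / m
delta_v = 87.6960 / 65
delta_v = 1.3492


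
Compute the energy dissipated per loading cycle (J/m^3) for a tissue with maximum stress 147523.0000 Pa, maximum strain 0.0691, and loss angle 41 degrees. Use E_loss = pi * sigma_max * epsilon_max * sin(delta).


E_loss = pi * sigma_max * epsilon_max * sin(delta)
delta = 41 deg = 0.7156 rad
sin(delta) = 0.6561
E_loss = pi * 147523.0000 * 0.0691 * 0.6561
E_loss = 21010.2187


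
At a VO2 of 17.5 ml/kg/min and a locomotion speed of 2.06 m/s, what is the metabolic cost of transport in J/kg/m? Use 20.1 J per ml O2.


Power per kg = VO2 * 20.1 / 60
Power per kg = 17.5 * 20.1 / 60 = 5.8625 W/kg
Cost = power_per_kg / speed
Cost = 5.8625 / 2.06
Cost = 2.8459


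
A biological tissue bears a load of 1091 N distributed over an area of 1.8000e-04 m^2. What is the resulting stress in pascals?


stress = F / A
stress = 1091 / 1.8000e-04
stress = 6.0611e+06


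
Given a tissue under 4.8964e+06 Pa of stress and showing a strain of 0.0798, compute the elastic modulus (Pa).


E = stress / strain
E = 4.8964e+06 / 0.0798
E = 6.1358e+07


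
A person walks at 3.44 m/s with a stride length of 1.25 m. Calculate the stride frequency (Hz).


f = v / stride_length
f = 3.44 / 1.25
f = 2.7520


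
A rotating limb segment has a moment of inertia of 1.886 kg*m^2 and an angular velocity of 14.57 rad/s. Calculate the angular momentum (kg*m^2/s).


L = I * omega
L = 1.886 * 14.57
L = 27.4790


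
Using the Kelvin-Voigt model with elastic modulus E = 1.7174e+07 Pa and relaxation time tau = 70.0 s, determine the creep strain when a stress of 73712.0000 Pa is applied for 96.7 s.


epsilon(t) = (sigma/E) * (1 - exp(-t/tau))
sigma/E = 73712.0000 / 1.7174e+07 = 0.0043
exp(-t/tau) = exp(-96.7 / 70.0) = 0.2512
epsilon = 0.0043 * (1 - 0.2512)
epsilon = 0.0032


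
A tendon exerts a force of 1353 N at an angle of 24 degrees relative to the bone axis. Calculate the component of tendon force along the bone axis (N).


F_eff = F_tendon * cos(theta)
theta = 24 deg = 0.4189 rad
cos(theta) = 0.9135
F_eff = 1353 * 0.9135
F_eff = 1236.0270


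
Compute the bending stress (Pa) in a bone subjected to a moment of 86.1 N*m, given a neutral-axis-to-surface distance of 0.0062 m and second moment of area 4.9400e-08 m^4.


sigma = M * c / I
sigma = 86.1 * 0.0062 / 4.9400e-08
M * c = 0.5338
sigma = 1.0806e+07


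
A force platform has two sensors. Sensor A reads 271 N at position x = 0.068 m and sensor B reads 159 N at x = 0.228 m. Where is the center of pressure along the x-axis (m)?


COP_x = (F1*x1 + F2*x2) / (F1 + F2)
COP_x = (271*0.068 + 159*0.228) / (271 + 159)
Numerator = 54.6800
Denominator = 430
COP_x = 0.1272


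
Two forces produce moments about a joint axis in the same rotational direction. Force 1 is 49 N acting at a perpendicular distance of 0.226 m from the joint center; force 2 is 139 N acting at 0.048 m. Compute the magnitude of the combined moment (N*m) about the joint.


M = F1 * d1 + F2 * d2
M = 49 * 0.226 + 139 * 0.048
M = 11.0740 + 6.6720
M = 17.7460


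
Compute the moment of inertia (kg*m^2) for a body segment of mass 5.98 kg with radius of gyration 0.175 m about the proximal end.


I = m * k^2
I = 5.98 * 0.175^2
k^2 = 0.0306
I = 0.1831


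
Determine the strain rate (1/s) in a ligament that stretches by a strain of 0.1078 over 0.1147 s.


strain_rate = delta_strain / delta_t
strain_rate = 0.1078 / 0.1147
strain_rate = 0.9398


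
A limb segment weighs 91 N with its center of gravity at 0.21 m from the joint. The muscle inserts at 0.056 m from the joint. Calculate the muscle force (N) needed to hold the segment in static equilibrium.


F_muscle = W * d_load / d_muscle
F_muscle = 91 * 0.21 / 0.056
Numerator = 19.1100
F_muscle = 341.2500


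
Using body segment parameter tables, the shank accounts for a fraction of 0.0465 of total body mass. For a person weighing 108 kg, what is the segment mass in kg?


m_segment = body_mass * fraction
m_segment = 108 * 0.0465
m_segment = 5.0220


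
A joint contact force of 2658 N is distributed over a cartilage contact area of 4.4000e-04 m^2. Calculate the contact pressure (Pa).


P = F / A
P = 2658 / 4.4000e-04
P = 6.0409e+06


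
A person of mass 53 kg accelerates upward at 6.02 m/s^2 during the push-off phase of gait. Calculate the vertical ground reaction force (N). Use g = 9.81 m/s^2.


GRF = m * (g + a)
GRF = 53 * (9.81 + 6.02)
GRF = 53 * 15.8300
GRF = 838.9900


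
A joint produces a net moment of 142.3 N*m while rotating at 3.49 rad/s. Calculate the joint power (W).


P = M * omega
P = 142.3 * 3.49
P = 496.6270


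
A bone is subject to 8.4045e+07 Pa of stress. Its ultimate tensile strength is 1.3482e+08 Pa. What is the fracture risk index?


FRI = applied / ultimate
FRI = 8.4045e+07 / 1.3482e+08
FRI = 0.6234


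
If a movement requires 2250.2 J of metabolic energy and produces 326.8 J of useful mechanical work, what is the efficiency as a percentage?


eta = (W_mech / E_meta) * 100
eta = (326.8 / 2250.2) * 100
ratio = 0.1452
eta = 14.5232


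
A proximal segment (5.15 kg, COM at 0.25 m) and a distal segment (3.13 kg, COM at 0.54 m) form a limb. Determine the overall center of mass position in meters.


COM = (m1*x1 + m2*x2) / (m1 + m2)
COM = (5.15*0.25 + 3.13*0.54) / (5.15 + 3.13)
Numerator = 2.9777
Denominator = 8.2800
COM = 0.3596


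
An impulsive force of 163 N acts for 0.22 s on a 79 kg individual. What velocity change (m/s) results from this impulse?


J = F * dt = 163 * 0.22 = 35.8600 N*s
delta_v = J / m
delta_v = 35.8600 / 79
delta_v = 0.4539


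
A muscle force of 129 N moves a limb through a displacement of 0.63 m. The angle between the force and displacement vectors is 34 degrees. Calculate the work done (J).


W = F * d * cos(theta)
theta = 34 deg = 0.5934 rad
cos(theta) = 0.8290
W = 129 * 0.63 * 0.8290
W = 67.3759


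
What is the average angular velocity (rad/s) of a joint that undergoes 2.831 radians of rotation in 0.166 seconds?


omega = delta_theta / delta_t
omega = 2.831 / 0.166
omega = 17.0542


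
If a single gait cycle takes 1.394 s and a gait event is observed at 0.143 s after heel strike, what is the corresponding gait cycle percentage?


pct = (event_time / cycle_time) * 100
pct = (0.143 / 1.394) * 100
ratio = 0.1026
pct = 10.2582


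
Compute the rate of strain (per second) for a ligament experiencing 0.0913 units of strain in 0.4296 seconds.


strain_rate = delta_strain / delta_t
strain_rate = 0.0913 / 0.4296
strain_rate = 0.2125


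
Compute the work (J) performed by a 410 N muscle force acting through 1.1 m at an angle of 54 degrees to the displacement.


W = F * d * cos(theta)
theta = 54 deg = 0.9425 rad
cos(theta) = 0.5878
W = 410 * 1.1 * 0.5878
W = 265.0911


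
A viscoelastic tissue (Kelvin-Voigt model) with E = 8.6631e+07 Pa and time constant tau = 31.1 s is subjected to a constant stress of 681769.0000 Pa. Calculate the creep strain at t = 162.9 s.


epsilon(t) = (sigma/E) * (1 - exp(-t/tau))
sigma/E = 681769.0000 / 8.6631e+07 = 0.0079
exp(-t/tau) = exp(-162.9 / 31.1) = 0.0053
epsilon = 0.0079 * (1 - 0.0053)
epsilon = 0.0078


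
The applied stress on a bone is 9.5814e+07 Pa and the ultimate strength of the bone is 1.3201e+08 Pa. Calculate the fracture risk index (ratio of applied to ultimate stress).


FRI = applied / ultimate
FRI = 9.5814e+07 / 1.3201e+08
FRI = 0.7258


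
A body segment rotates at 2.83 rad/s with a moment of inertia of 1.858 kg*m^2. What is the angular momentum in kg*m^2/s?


L = I * omega
L = 1.858 * 2.83
L = 5.2581


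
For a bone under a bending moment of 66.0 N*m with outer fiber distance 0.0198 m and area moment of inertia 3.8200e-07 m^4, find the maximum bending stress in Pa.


sigma = M * c / I
sigma = 66.0 * 0.0198 / 3.8200e-07
M * c = 1.3068
sigma = 3.4209e+06


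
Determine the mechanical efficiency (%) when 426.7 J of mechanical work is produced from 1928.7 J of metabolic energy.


eta = (W_mech / E_meta) * 100
eta = (426.7 / 1928.7) * 100
ratio = 0.2212
eta = 22.1237


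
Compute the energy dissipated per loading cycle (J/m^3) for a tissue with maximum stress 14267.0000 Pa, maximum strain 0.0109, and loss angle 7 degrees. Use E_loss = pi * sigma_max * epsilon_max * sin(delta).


E_loss = pi * sigma_max * epsilon_max * sin(delta)
delta = 7 deg = 0.1222 rad
sin(delta) = 0.1219
E_loss = pi * 14267.0000 * 0.0109 * 0.1219
E_loss = 59.5393


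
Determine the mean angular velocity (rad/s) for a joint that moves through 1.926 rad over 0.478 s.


omega = delta_theta / delta_t
omega = 1.926 / 0.478
omega = 4.0293


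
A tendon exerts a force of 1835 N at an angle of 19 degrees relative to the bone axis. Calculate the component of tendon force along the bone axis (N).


F_eff = F_tendon * cos(theta)
theta = 19 deg = 0.3316 rad
cos(theta) = 0.9455
F_eff = 1835 * 0.9455
F_eff = 1735.0266


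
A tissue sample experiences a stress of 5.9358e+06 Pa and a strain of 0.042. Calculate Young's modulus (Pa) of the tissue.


E = stress / strain
E = 5.9358e+06 / 0.042
E = 1.4133e+08


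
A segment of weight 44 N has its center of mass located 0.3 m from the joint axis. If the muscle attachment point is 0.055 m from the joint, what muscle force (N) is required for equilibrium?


F_muscle = W * d_load / d_muscle
F_muscle = 44 * 0.3 / 0.055
Numerator = 13.2000
F_muscle = 240.0000


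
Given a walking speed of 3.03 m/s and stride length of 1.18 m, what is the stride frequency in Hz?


f = v / stride_length
f = 3.03 / 1.18
f = 2.5678


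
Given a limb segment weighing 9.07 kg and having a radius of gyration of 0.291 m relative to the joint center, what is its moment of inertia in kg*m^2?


I = m * k^2
I = 9.07 * 0.291^2
k^2 = 0.0847
I = 0.7681


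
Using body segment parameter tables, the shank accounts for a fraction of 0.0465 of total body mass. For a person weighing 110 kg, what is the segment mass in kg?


m_segment = body_mass * fraction
m_segment = 110 * 0.0465
m_segment = 5.1150


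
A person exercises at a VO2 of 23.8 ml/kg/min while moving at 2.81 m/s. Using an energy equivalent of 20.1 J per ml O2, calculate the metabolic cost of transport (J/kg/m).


Power per kg = VO2 * 20.1 / 60
Power per kg = 23.8 * 20.1 / 60 = 7.9730 W/kg
Cost = power_per_kg / speed
Cost = 7.9730 / 2.81
Cost = 2.8374


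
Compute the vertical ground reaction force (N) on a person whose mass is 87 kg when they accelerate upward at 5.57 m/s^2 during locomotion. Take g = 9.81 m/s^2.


GRF = m * (g + a)
GRF = 87 * (9.81 + 5.57)
GRF = 87 * 15.3800
GRF = 1338.0600


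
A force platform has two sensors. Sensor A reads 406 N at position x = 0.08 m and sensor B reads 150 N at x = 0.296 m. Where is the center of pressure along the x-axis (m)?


COP_x = (F1*x1 + F2*x2) / (F1 + F2)
COP_x = (406*0.08 + 150*0.296) / (406 + 150)
Numerator = 76.8800
Denominator = 556
COP_x = 0.1383


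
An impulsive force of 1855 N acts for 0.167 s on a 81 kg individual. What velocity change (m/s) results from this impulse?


J = F * dt = 1855 * 0.167 = 309.7850 N*s
delta_v = J / m
delta_v = 309.7850 / 81
delta_v = 3.8245


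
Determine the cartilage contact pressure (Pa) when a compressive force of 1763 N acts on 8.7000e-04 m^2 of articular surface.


P = F / A
P = 1763 / 8.7000e-04
P = 2.0264e+06


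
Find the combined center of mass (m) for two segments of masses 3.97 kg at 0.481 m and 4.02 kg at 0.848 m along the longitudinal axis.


COM = (m1*x1 + m2*x2) / (m1 + m2)
COM = (3.97*0.481 + 4.02*0.848) / (3.97 + 4.02)
Numerator = 5.3185
Denominator = 7.9900
COM = 0.6656


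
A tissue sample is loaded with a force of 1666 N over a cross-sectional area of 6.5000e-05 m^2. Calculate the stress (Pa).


stress = F / A
stress = 1666 / 6.5000e-05
stress = 2.5631e+07


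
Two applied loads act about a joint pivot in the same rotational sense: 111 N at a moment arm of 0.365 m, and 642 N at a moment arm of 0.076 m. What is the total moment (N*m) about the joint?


M = F1 * d1 + F2 * d2
M = 111 * 0.365 + 642 * 0.076
M = 40.5150 + 48.7920
M = 89.3070


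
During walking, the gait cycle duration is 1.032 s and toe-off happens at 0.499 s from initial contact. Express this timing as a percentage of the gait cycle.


pct = (event_time / cycle_time) * 100
pct = (0.499 / 1.032) * 100
ratio = 0.4835
pct = 48.3527


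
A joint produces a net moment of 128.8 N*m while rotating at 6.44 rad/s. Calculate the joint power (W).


P = M * omega
P = 128.8 * 6.44
P = 829.4720


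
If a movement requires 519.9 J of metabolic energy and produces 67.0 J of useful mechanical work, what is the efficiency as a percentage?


eta = (W_mech / E_meta) * 100
eta = (67.0 / 519.9) * 100
ratio = 0.1289
eta = 12.8871


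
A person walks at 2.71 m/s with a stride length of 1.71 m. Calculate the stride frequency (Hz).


f = v / stride_length
f = 2.71 / 1.71
f = 1.5848


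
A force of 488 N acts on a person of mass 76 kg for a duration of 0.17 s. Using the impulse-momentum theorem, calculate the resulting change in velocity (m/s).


J = F * dt = 488 * 0.17 = 82.9600 N*s
delta_v = J / m
delta_v = 82.9600 / 76
delta_v = 1.0916


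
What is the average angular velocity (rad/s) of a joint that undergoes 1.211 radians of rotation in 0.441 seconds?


omega = delta_theta / delta_t
omega = 1.211 / 0.441
omega = 2.7460


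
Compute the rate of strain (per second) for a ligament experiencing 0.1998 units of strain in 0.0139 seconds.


strain_rate = delta_strain / delta_t
strain_rate = 0.1998 / 0.0139
strain_rate = 14.3741


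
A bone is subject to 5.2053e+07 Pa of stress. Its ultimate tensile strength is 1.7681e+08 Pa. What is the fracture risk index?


FRI = applied / ultimate
FRI = 5.2053e+07 / 1.7681e+08
FRI = 0.2944


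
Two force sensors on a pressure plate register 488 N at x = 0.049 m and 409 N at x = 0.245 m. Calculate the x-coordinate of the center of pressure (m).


COP_x = (F1*x1 + F2*x2) / (F1 + F2)
COP_x = (488*0.049 + 409*0.245) / (488 + 409)
Numerator = 124.1170
Denominator = 897
COP_x = 0.1384


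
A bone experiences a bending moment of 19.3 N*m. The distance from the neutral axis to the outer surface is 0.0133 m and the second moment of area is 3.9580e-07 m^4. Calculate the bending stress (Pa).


sigma = M * c / I
sigma = 19.3 * 0.0133 / 3.9580e-07
M * c = 0.2567
sigma = 648534.6134


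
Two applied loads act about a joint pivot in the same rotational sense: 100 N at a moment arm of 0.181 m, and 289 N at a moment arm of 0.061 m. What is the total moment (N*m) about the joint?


M = F1 * d1 + F2 * d2
M = 100 * 0.181 + 289 * 0.061
M = 18.1000 + 17.6290
M = 35.7290


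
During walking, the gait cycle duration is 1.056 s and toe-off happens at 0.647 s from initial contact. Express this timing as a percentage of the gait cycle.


pct = (event_time / cycle_time) * 100
pct = (0.647 / 1.056) * 100
ratio = 0.6127
pct = 61.2689


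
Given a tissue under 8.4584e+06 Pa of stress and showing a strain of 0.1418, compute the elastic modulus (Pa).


E = stress / strain
E = 8.4584e+06 / 0.1418
E = 5.9650e+07


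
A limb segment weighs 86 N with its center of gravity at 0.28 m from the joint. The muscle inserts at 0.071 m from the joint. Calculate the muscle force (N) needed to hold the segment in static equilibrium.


F_muscle = W * d_load / d_muscle
F_muscle = 86 * 0.28 / 0.071
Numerator = 24.0800
F_muscle = 339.1549


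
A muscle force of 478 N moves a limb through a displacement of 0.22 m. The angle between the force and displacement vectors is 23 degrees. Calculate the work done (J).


W = F * d * cos(theta)
theta = 23 deg = 0.4014 rad
cos(theta) = 0.9205
W = 478 * 0.22 * 0.9205
W = 96.8003


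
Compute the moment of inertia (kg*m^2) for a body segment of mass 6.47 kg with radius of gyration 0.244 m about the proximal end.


I = m * k^2
I = 6.47 * 0.244^2
k^2 = 0.0595
I = 0.3852


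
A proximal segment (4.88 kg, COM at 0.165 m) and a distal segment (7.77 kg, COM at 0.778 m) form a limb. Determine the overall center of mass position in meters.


COM = (m1*x1 + m2*x2) / (m1 + m2)
COM = (4.88*0.165 + 7.77*0.778) / (4.88 + 7.77)
Numerator = 6.8503
Denominator = 12.6500
COM = 0.5415


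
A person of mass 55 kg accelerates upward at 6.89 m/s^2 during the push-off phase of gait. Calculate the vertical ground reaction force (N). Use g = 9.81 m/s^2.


GRF = m * (g + a)
GRF = 55 * (9.81 + 6.89)
GRF = 55 * 16.7000
GRF = 918.5000


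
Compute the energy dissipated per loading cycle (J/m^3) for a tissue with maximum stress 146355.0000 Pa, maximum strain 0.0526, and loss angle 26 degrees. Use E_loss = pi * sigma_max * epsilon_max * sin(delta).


E_loss = pi * sigma_max * epsilon_max * sin(delta)
delta = 26 deg = 0.4538 rad
sin(delta) = 0.4384
E_loss = pi * 146355.0000 * 0.0526 * 0.4384
E_loss = 10601.9351


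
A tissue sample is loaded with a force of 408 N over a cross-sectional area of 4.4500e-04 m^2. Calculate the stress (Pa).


stress = F / A
stress = 408 / 4.4500e-04
stress = 916853.9326


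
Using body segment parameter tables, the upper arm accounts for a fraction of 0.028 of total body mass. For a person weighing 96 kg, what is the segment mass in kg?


m_segment = body_mass * fraction
m_segment = 96 * 0.028
m_segment = 2.6880


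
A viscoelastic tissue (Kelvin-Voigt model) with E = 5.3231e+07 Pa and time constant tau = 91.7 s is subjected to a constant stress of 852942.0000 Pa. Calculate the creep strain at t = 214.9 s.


epsilon(t) = (sigma/E) * (1 - exp(-t/tau))
sigma/E = 852942.0000 / 5.3231e+07 = 0.0160
exp(-t/tau) = exp(-214.9 / 91.7) = 0.0960
epsilon = 0.0160 * (1 - 0.0960)
epsilon = 0.0145


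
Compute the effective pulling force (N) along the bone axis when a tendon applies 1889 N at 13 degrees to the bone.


F_eff = F_tendon * cos(theta)
theta = 13 deg = 0.2269 rad
cos(theta) = 0.9744
F_eff = 1889 * 0.9744
F_eff = 1840.5851


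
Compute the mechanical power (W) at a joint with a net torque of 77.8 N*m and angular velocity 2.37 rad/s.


P = M * omega
P = 77.8 * 2.37
P = 184.3860


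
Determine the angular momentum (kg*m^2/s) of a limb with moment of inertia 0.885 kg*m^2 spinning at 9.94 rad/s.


L = I * omega
L = 0.885 * 9.94
L = 8.7969


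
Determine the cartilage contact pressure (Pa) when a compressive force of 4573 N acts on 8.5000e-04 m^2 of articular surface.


P = F / A
P = 4573 / 8.5000e-04
P = 5.3800e+06


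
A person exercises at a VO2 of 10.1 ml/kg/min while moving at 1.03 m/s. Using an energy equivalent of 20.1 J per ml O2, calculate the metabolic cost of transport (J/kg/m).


Power per kg = VO2 * 20.1 / 60
Power per kg = 10.1 * 20.1 / 60 = 3.3835 W/kg
Cost = power_per_kg / speed
Cost = 3.3835 / 1.03
Cost = 3.2850


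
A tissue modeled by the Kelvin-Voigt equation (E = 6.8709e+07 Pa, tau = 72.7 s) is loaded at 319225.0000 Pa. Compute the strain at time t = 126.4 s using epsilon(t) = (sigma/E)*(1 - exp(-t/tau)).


epsilon(t) = (sigma/E) * (1 - exp(-t/tau))
sigma/E = 319225.0000 / 6.8709e+07 = 0.0046
exp(-t/tau) = exp(-126.4 / 72.7) = 0.1758
epsilon = 0.0046 * (1 - 0.1758)
epsilon = 0.0038


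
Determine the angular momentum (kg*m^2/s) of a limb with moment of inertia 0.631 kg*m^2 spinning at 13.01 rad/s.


L = I * omega
L = 0.631 * 13.01
L = 8.2093


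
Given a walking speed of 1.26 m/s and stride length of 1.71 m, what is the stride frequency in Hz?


f = v / stride_length
f = 1.26 / 1.71
f = 0.7368


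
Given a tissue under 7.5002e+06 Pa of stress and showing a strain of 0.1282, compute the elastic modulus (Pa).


E = stress / strain
E = 7.5002e+06 / 0.1282
E = 5.8504e+07


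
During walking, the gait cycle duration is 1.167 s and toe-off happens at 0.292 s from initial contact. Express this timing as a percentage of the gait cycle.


pct = (event_time / cycle_time) * 100
pct = (0.292 / 1.167) * 100
ratio = 0.2502
pct = 25.0214


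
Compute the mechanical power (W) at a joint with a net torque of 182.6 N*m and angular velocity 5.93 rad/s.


P = M * omega
P = 182.6 * 5.93
P = 1082.8180


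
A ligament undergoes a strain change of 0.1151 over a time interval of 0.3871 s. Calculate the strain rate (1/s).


strain_rate = delta_strain / delta_t
strain_rate = 0.1151 / 0.3871
strain_rate = 0.2973


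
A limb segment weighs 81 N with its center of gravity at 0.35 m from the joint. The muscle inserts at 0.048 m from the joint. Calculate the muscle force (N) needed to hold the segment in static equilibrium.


F_muscle = W * d_load / d_muscle
F_muscle = 81 * 0.35 / 0.048
Numerator = 28.3500
F_muscle = 590.6250


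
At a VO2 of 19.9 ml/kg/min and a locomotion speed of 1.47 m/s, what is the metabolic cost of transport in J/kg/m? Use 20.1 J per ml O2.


Power per kg = VO2 * 20.1 / 60
Power per kg = 19.9 * 20.1 / 60 = 6.6665 W/kg
Cost = power_per_kg / speed
Cost = 6.6665 / 1.47
Cost = 4.5350


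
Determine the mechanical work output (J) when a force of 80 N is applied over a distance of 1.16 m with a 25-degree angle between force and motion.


W = F * d * cos(theta)
theta = 25 deg = 0.4363 rad
cos(theta) = 0.9063
W = 80 * 1.16 * 0.9063
W = 84.1054


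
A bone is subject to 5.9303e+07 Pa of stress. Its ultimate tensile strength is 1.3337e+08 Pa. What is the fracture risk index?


FRI = applied / ultimate
FRI = 5.9303e+07 / 1.3337e+08
FRI = 0.4447
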